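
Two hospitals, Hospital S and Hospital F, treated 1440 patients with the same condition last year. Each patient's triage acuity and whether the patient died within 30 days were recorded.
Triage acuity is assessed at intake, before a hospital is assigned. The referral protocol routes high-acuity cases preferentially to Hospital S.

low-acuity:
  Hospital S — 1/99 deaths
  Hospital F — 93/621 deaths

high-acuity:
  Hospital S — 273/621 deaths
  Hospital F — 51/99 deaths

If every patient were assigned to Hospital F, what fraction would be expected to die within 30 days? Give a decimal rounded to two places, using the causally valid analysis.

0.33

The triage acuity-specific comparison favours Hospital S throughout, but the pooled figures favour Hospital F. The question is whether to condition on triage acuity.
Triage acuity differs across hospitals for reasons unrelated to any effect of the hospital itself, and it separately predicts the outcome — a classic confounder. We must compare within triage acuity levels.
Standardising Hospital F to the population triage acuity mix: 0.500·93/621 + 0.500·51/99 = 0.332.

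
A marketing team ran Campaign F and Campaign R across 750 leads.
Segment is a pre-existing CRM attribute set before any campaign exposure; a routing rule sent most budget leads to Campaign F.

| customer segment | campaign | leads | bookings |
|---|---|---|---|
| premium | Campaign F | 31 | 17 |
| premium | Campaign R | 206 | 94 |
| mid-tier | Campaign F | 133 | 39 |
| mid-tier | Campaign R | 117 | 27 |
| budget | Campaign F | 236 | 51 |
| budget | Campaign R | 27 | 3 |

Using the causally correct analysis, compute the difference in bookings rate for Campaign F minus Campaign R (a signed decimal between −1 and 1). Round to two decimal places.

+0.09

Campaign F is higher inside every customer segment stratum but Campaign R is higher in aggregate. Whether to stratify depends on how customer segment relates to the campaign.
The imbalance in customer segment arose from how leads were allocated, not from anything the campaign did; and customer segment independently affects the outcome. The pooled gap is confounded — condition on customer segment.
Adjusting over the population distribution of customer segment: 0.316·(0.548−0.456) + 0.333·(0.293−0.231) + 0.351·(0.216−0.111) = +0.087.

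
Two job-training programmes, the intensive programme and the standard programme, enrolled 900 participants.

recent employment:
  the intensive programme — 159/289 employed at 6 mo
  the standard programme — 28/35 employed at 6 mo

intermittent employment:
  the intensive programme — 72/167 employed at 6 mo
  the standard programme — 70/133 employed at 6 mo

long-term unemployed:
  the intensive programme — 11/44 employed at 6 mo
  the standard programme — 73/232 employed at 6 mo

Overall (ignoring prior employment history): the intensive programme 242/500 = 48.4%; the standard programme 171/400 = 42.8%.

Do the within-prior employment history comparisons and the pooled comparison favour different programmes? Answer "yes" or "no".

yes

Within each prior employment history level (recent employment 55.0% vs 80.0%; intermittent employment 43.1% vs 52.6%; long-term unemployed 25.0% vs 31.5%), the standard programme has the higher rate every time. Pooled: 48.4% vs 42.8% — the intensive programme has the higher rate overall. The two comparisons disagree.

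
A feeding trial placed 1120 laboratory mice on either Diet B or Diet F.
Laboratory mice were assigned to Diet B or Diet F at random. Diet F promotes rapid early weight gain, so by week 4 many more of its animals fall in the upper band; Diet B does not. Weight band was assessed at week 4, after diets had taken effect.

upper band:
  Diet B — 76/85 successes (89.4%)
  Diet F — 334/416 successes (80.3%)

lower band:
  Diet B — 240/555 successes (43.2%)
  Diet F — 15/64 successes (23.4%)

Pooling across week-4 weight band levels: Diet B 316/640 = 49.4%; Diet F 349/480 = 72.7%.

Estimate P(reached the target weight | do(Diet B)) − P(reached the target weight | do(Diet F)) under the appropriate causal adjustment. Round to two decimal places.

-0.23

Week-4 weight band is recorded after the diet and is itself shifted by it — it sits on the causal path from diet to outcome. Conditioning on a mediator would strip out part of the effect we want; the pooled comparison gives the total causal effect.
The causal difference is the pooled difference: 0.494 − 0.727 = -0.233.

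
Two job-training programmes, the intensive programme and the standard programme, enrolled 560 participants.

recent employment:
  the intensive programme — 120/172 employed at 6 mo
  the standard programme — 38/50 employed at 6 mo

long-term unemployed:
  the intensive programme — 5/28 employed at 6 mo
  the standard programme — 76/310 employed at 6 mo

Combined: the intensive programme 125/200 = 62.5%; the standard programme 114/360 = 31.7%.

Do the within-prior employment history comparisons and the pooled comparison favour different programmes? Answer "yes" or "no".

yes

Within each prior employment history level (recent employment 69.8% vs 76.0%; long-term unemployed 17.9% vs 24.5%), the standard programme has the higher rate every time. Pooled: 62.5% vs 31.7% — the intensive programme has the higher rate overall. The two comparisons disagree.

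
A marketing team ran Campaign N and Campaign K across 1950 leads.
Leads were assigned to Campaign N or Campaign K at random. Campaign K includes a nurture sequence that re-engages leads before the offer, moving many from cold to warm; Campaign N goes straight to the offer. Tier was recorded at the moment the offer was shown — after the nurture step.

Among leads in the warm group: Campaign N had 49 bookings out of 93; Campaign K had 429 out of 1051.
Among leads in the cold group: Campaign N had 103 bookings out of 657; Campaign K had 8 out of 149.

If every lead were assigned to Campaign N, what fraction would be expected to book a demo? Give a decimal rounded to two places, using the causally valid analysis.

0.20

Campaign N is higher inside every engagement tier stratum but Campaign K is higher in aggregate. Whether to stratify depends on how engagement tier relates to the campaign.
Engagement tier is recorded after the campaign and is itself shifted by it — it sits on the causal path from campaign to outcome. Conditioning on a mediator would strip out part of the effect we want; the pooled comparison gives the total causal effect.
So P(outcome | do(Campaign N)) is just the pooled rate for Campaign N: 152/750 = 0.203.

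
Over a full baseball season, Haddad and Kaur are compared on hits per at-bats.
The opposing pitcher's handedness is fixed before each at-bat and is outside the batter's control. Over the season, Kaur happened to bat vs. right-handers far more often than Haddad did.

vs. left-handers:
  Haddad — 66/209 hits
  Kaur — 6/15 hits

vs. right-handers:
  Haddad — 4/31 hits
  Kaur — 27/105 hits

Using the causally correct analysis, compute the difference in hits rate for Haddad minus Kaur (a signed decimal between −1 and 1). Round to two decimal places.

Within every pitcher handedness level Kaur has the higher rate, yet pooled Haddad does — Simpson's reversal.
Pitcher handedness is set before the player has any effect — it is not caused by the player — and it independently drives the outcome. That makes it a confounder, so the causal comparison is within pitcher handedness levels.
Adjusting over the population distribution of pitcher handedness: 0.622·(0.316−0.400) + 0.378·(0.129−0.257) = -0.101.

-0.10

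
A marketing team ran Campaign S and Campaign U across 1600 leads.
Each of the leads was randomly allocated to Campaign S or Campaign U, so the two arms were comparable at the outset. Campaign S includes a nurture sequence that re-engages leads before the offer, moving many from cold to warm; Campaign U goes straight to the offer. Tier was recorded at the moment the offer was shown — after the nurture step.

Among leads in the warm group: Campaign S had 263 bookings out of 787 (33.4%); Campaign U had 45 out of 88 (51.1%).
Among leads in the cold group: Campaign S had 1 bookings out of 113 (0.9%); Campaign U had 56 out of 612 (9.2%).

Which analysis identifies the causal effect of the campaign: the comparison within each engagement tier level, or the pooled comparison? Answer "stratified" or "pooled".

Stratifying would compare campaigns among leads the campaigns themselves sorted into engagement tier groups — a form of selection on an intermediate. The unconditioned pooled rates give the total causal effect.
Pooled: Campaign S 29.3% vs Campaign U 14.4%; Campaign S is higher overall.

pooled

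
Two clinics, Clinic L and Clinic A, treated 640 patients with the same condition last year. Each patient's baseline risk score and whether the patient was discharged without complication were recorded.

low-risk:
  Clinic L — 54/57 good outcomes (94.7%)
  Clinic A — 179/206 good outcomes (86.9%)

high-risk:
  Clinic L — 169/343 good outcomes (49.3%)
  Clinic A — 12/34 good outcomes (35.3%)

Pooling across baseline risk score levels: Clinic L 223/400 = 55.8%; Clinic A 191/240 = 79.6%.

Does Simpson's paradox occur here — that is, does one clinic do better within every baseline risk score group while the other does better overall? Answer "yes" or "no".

Within each baseline risk score level (low-risk 94.7% vs 86.9%; high-risk 49.3% vs 35.3%), Clinic L has the higher rate every time. Pooled: 55.8% vs 79.6% — Clinic A has the higher rate overall. The two comparisons disagree.

yes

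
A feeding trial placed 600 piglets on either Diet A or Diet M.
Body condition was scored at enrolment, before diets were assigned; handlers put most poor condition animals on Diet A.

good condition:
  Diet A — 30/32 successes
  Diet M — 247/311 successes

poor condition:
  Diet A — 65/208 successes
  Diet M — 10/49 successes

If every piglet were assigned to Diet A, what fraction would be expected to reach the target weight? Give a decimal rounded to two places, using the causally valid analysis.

The starting body condition-specific comparison favours Diet A throughout, but the pooled figures favour Diet M. The question is whether to condition on starting body condition.
Since starting body condition is a pre-existing factor (not a product of the diet) and it affects the outcome on its own, it is a confounder. The stratified rates, not the pooled rate, identify the causal effect.
Standardising Diet A to the population starting body condition mix: 0.572·30/32 + 0.428·65/208 = 0.670.

0.67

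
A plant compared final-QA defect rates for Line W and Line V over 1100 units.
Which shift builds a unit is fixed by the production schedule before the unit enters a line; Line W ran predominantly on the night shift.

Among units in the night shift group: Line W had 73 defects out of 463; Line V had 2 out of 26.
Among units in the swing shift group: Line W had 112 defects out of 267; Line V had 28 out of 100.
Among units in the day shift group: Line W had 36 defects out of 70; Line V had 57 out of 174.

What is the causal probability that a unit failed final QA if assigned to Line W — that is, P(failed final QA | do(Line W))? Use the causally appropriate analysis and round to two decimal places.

0.32

Nothing the line does changes shift; the imbalance is an allocation artefact. With shift also predicting the outcome, the pooled figure is confounded, and the within-stratum comparison is the causal one.
Standardising Line W to the population shift mix: 0.445·73/463 + 0.334·112/267 + 0.222·36/70 = 0.324.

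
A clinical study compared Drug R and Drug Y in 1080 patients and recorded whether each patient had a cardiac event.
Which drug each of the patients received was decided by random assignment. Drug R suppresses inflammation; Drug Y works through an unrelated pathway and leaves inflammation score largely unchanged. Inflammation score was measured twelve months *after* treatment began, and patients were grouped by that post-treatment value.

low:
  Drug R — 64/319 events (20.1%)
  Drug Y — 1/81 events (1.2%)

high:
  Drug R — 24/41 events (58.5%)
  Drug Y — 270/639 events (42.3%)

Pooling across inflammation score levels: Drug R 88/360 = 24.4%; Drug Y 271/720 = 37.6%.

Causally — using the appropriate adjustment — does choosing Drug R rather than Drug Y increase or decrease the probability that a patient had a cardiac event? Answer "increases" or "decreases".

The distribution of inflammation score is itself part of what the drug does — it is an intermediate outcome. Holding it fixed would remove that part of the effect; the total effect is the pooled difference.
Pooled: Drug R 24.4% vs Drug Y 37.6%; Drug R is lower overall.

decreases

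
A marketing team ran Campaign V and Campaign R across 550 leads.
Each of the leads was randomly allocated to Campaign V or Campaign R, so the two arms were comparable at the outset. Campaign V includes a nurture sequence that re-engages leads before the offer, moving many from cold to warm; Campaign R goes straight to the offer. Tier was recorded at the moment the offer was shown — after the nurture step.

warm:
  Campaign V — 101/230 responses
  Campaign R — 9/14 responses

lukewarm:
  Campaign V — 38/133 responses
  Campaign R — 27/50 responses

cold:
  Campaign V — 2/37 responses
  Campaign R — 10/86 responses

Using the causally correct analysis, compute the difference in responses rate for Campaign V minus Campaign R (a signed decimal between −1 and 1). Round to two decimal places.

Engagement tier lies on the pathway campaign → engagement tier → outcome, so adjusting for it blocks the indirect effect. For the total causal effect of campaign, use the unadjusted pooled rates.
The causal difference is the pooled difference: 0.352 − 0.307 = +0.046.

+0.05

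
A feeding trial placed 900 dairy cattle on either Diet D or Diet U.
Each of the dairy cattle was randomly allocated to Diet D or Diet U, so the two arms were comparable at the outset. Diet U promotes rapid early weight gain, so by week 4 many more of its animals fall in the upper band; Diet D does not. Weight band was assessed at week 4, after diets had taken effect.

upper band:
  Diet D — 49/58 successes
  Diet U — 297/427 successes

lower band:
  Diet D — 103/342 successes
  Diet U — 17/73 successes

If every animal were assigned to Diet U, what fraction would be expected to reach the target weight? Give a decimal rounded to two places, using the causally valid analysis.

0.63

Diet D is higher inside every week-4 weight band stratum but Diet U is higher in aggregate. Whether to stratify depends on how week-4 weight band relates to the diet.
Stratifying would compare diets among dairy cattle the diets themselves sorted into week-4 weight band groups — a form of selection on an intermediate. The unconditioned pooled rates give the total causal effect.
So P(outcome | do(Diet U)) is just the pooled rate for Diet U: 314/500 = 0.628.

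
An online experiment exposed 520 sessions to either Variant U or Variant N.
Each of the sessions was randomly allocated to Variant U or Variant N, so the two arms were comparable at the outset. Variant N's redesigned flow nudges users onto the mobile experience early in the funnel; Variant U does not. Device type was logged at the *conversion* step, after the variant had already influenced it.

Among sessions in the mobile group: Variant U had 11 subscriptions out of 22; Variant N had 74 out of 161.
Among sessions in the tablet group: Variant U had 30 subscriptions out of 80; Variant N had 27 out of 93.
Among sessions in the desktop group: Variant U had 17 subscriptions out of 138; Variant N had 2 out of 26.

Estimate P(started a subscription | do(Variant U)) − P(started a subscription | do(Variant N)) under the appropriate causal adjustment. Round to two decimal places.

The stratified and pooled comparisons disagree (Variant U wins within each device type; Variant N wins overall), so the answer turns on the causal role of device type.
The distribution of device type is itself part of what the variant does — it is an intermediate outcome. Holding it fixed would remove that part of the effect; the total effect is the pooled difference.
The causal difference is the pooled difference: 0.242 − 0.368 = -0.126.

-0.13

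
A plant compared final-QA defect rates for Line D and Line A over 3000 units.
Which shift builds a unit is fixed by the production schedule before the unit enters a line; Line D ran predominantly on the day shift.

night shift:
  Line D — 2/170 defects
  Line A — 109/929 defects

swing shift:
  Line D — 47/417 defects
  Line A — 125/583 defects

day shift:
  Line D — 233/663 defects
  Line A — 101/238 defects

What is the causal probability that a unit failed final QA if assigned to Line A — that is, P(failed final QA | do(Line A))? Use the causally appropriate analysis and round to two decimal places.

The imbalance in shift arose from how units were allocated, not from anything the line did; and shift independently affects the outcome. The pooled gap is confounded — condition on shift.
Standardising Line A to the population shift mix: 0.366·109/929 + 0.333·125/583 + 0.300·101/238 = 0.242.

0.24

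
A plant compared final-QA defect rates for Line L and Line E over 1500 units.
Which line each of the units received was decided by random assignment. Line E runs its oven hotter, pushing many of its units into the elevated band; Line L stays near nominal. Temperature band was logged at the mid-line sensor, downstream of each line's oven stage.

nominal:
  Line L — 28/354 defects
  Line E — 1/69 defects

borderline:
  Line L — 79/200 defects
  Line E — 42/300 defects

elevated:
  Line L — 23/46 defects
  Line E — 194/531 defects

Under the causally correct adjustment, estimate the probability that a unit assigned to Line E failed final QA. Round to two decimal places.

Line E is lower inside every in-process temperature band stratum but Line L is lower in aggregate. Whether to stratify depends on how in-process temperature band relates to the line.
In-process temperature band here is a post-treatment variable shaped by the line; conditioning on it would introduce bias rather than remove it. The overall comparison is the causal one.
So P(outcome | do(Line E)) is just the pooled rate for Line E: 237/900 = 0.263.

0.26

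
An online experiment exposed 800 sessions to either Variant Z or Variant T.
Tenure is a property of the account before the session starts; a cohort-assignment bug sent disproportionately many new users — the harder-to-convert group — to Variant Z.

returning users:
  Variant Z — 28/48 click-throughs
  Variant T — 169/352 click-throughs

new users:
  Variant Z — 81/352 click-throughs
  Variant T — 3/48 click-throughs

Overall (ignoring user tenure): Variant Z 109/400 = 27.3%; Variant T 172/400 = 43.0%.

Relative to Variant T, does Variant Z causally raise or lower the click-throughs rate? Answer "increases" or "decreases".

Variant Z is higher inside every user tenure stratum but Variant T is higher in aggregate. Whether to stratify depends on how user tenure relates to the variant.
Here user tenure is a common cause — it drives both which variant a case falls under and the outcome. The crude comparison mixes populations; the stratum-specific rates are the causally relevant ones.
Within each level — returning users: 58.3% vs 48.0%; new users: 23.0% vs 6.2% — Variant Z is higher every time.

increases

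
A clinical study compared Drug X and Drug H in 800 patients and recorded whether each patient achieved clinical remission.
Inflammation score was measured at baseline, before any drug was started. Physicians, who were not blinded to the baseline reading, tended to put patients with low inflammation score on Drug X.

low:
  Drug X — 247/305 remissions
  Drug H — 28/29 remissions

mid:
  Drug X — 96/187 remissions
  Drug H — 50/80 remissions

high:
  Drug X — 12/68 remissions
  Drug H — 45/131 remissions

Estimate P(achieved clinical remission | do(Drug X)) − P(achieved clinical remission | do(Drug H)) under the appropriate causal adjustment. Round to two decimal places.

Since inflammation score is a pre-existing factor (not a product of the drug) and it affects the outcome on its own, it is a confounder. The stratified rates, not the pooled rate, identify the causal effect.
Adjusting over the population distribution of inflammation score: 0.417·(0.810−0.966) + 0.334·(0.513−0.625) + 0.249·(0.176−0.344) = -0.144.

-0.14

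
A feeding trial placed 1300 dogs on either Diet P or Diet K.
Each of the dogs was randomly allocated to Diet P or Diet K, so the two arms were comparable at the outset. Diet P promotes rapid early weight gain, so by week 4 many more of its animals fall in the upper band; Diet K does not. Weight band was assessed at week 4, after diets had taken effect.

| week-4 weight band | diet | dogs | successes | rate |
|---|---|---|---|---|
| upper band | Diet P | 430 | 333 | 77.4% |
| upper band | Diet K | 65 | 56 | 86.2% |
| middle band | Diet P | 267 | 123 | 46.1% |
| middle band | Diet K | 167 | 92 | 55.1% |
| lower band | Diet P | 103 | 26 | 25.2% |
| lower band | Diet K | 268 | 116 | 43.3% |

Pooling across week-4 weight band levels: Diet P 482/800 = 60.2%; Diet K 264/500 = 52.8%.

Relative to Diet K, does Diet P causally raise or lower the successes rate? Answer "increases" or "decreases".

Within every week-4 weight band level Diet K has the higher rate, yet pooled Diet P does — Simpson's reversal.
Week-4 weight band is downstream of the diet. One should not condition on a consequence of treatment, so the overall rates are the right comparison.
Pooled: Diet P 60.2% vs Diet K 52.8%; Diet P is higher overall.

increases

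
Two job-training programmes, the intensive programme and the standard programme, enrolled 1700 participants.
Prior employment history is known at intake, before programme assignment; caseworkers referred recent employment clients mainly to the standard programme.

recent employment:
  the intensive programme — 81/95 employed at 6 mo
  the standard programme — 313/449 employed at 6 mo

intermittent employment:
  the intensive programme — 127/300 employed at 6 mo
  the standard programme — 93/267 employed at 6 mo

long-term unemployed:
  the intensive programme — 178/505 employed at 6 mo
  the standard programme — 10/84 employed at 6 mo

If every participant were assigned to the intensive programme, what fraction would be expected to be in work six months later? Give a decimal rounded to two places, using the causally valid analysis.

The stratified and pooled comparisons disagree (the intensive programme wins within each prior employment history; the standard programme wins overall), so the answer turns on the causal role of prior employment history.
Since prior employment history is a pre-existing factor (not a product of the programme) and it affects the outcome on its own, it is a confounder. The stratified rates, not the pooled rate, identify the causal effect.
Standardising the intensive programme to the population prior employment history mix: 0.320·81/95 + 0.334·127/300 + 0.346·178/505 = 0.536.

0.54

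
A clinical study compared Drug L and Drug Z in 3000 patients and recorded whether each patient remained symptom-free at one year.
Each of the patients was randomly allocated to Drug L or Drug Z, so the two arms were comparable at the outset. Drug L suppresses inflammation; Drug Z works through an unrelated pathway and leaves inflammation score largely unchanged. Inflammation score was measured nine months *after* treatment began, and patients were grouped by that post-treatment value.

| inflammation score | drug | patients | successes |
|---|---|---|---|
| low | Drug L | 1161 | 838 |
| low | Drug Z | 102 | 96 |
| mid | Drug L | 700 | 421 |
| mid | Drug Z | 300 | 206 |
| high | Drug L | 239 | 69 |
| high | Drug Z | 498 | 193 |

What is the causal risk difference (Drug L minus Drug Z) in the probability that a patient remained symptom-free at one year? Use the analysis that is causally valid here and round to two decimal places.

+0.08

Inflammation score is downstream of the drug. One should not condition on a consequence of treatment, so the overall rates are the right comparison.
The causal difference is the pooled difference: 0.632 − 0.550 = +0.082.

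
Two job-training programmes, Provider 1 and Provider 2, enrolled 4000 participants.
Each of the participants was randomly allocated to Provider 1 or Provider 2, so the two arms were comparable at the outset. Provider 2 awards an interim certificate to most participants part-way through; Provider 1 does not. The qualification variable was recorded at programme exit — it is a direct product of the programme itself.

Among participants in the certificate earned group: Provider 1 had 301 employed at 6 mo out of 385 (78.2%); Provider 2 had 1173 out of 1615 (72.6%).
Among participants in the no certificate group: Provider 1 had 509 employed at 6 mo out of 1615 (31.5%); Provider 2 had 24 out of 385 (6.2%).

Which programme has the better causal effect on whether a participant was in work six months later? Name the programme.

Provider 1 is higher inside every qualification attained during the programme stratum but Provider 2 is higher in aggregate. Whether to stratify depends on how qualification attained during the programme relates to the programme.
Stratifying would compare programmes among participants the programmes themselves sorted into qualification attained during the programme groups — a form of selection on an intermediate. The unconditioned pooled rates give the total causal effect.
Pooled: Provider 1 40.5% vs Provider 2 59.9%; Provider 2 is higher overall.

Provider 2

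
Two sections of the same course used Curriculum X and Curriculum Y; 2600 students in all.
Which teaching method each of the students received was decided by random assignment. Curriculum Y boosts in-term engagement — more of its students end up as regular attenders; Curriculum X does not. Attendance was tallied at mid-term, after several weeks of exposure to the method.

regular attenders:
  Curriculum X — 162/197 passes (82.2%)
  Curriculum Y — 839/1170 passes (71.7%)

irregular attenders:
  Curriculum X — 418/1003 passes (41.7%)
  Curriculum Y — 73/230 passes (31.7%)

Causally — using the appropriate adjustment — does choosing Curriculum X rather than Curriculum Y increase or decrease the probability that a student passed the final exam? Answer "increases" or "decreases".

Within every mid-term attendance level Curriculum X has the higher rate, yet pooled Curriculum Y does — Simpson's reversal.
The distribution of mid-term attendance is itself part of what the teaching method does — it is an intermediate outcome. Holding it fixed would remove that part of the effect; the total effect is the pooled difference.
Pooled: Curriculum X 48.3% vs Curriculum Y 65.1%; Curriculum Y is higher overall.

decreases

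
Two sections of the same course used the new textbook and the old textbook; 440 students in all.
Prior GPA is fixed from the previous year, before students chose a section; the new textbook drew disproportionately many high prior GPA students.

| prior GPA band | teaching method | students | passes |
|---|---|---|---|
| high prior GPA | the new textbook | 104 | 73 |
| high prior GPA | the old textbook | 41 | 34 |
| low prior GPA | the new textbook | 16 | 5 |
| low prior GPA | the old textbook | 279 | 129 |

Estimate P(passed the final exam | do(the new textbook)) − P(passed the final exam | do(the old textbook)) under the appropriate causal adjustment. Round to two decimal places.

-0.14

The stratified and pooled comparisons disagree (the old textbook wins within each prior GPA band; the new textbook wins overall), so the answer turns on the causal role of prior GPA band.
Prior GPA band is set before the teaching method has any effect — it is not caused by the teaching method — and it independently drives the outcome. That makes it a confounder, so the causal comparison is within prior GPA band levels.
Adjusting over the population distribution of prior GPA band: 0.330·(0.702−0.829) + 0.670·(0.312−0.462) = -0.142.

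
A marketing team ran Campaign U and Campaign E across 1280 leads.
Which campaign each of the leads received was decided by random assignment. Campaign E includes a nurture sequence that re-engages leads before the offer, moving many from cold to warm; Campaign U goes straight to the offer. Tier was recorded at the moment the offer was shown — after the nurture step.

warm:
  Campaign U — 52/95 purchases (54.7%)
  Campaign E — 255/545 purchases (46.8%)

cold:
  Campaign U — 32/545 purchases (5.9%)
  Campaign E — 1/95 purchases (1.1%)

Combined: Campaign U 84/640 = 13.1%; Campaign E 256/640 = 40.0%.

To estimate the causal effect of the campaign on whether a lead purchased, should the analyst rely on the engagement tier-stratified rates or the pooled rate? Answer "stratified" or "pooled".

pooled

Engagement tier here is a post-treatment variable shaped by the campaign; conditioning on it would introduce bias rather than remove it. The overall comparison is the causal one.
Pooled: Campaign U 13.1% vs Campaign E 40.0%; Campaign E is higher overall.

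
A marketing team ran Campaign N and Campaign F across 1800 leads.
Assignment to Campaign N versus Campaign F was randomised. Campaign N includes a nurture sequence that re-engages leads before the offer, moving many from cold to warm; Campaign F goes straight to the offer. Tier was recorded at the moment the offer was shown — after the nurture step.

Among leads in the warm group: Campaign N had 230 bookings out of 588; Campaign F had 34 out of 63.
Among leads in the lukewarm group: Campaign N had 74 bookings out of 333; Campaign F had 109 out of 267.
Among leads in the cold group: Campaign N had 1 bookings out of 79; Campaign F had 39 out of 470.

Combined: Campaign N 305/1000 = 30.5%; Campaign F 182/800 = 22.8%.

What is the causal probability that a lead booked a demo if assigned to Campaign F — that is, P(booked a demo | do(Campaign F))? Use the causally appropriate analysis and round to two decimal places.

Stratifying would compare campaigns among leads the campaigns themselves sorted into engagement tier groups — a form of selection on an intermediate. The unconditioned pooled rates give the total causal effect.
So P(outcome | do(Campaign F)) is just the pooled rate for Campaign F: 182/800 = 0.228.

0.23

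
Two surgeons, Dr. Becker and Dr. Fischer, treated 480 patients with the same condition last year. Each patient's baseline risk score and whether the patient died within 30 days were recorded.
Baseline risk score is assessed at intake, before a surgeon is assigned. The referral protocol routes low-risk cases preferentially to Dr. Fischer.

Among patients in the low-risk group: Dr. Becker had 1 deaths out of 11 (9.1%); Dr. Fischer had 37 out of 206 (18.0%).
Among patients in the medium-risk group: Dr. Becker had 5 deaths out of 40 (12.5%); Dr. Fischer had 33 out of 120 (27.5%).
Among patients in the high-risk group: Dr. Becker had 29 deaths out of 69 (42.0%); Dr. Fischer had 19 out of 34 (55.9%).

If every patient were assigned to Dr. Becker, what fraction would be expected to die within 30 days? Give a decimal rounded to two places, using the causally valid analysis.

Baseline risk score differs across surgeons for reasons unrelated to any effect of the surgeon itself, and it separately predicts the outcome — a classic confounder. We must compare within baseline risk score levels.
Standardising Dr. Becker to the population baseline risk score mix: 0.452·1/11 + 0.333·5/40 + 0.215·29/69 = 0.173.

0.17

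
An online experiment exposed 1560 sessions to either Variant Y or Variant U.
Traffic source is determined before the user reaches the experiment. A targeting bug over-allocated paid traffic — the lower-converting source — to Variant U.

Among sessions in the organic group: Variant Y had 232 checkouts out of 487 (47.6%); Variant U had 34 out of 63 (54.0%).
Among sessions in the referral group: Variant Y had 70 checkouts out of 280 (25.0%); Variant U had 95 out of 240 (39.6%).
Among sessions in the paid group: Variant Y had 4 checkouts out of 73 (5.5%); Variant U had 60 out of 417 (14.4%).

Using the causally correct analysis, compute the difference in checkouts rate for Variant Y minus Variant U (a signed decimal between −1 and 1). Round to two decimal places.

The traffic source-specific comparison favours Variant U throughout, but the pooled figures favour Variant Y. The question is whether to condition on traffic source.
Traffic source differs across variants for reasons unrelated to any effect of the variant itself, and it separately predicts the outcome — a classic confounder. We must compare within traffic source levels.
Adjusting over the population distribution of traffic source: 0.353·(0.476−0.540) + 0.333·(0.250−0.396) + 0.314·(0.055−0.144) = -0.099.

-0.10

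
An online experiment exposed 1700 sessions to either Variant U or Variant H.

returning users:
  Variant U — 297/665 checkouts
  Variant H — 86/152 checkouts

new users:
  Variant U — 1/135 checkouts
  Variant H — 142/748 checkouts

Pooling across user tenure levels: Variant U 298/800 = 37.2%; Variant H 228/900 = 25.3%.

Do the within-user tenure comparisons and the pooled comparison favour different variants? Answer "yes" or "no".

yes

Within each user tenure level (returning users 44.7% vs 56.6%; new users 0.7% vs 19.0%), Variant H has the higher rate every time. Pooled: 37.2% vs 25.3% — Variant U has the higher rate overall. The two comparisons disagree.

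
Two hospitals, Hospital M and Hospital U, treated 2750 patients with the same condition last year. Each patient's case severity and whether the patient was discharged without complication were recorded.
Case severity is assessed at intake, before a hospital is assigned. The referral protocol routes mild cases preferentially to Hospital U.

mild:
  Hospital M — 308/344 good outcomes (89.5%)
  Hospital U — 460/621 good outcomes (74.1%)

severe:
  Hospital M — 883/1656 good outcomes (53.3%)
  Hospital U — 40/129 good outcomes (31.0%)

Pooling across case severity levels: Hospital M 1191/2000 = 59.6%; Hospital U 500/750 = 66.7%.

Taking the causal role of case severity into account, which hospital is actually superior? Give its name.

Hospital M is higher inside every case severity stratum but Hospital U is higher in aggregate. Whether to stratify depends on how case severity relates to the hospital.
Since case severity is a pre-existing factor (not a product of the hospital) and it affects the outcome on its own, it is a confounder. The stratified rates, not the pooled rate, identify the causal effect.
Within each level — mild: 89.5% vs 74.1%; severe: 53.3% vs 31.0% — Hospital M is higher every time.

Hospital M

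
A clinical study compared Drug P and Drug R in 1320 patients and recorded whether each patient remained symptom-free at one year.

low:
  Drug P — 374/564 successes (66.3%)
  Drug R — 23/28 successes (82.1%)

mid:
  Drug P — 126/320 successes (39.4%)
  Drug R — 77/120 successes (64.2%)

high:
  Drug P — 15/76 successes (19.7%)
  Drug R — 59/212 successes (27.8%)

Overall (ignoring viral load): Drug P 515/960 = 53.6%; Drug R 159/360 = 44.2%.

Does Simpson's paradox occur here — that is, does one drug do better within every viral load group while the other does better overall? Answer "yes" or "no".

yes

Within each viral load level (low 66.3% vs 82.1%; mid 39.4% vs 64.2%; high 19.7% vs 27.8%), Drug R has the higher rate every time. Pooled: 53.6% vs 44.2% — Drug P has the higher rate overall. The two comparisons disagree.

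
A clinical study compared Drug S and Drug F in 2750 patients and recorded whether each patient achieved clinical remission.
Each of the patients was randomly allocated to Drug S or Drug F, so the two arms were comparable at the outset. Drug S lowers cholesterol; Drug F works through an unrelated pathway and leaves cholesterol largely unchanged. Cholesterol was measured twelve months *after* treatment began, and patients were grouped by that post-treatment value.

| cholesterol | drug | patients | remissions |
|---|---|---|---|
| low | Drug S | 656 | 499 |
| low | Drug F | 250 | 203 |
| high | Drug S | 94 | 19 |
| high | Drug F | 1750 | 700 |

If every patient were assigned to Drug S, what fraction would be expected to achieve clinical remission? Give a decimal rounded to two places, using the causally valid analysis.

Cholesterol is recorded after the drug and is itself shifted by it — it sits on the causal path from drug to outcome. Conditioning on a mediator would strip out part of the effect we want; the pooled comparison gives the total causal effect.
So P(outcome | do(Drug S)) is just the pooled rate for Drug S: 518/750 = 0.691.

0.69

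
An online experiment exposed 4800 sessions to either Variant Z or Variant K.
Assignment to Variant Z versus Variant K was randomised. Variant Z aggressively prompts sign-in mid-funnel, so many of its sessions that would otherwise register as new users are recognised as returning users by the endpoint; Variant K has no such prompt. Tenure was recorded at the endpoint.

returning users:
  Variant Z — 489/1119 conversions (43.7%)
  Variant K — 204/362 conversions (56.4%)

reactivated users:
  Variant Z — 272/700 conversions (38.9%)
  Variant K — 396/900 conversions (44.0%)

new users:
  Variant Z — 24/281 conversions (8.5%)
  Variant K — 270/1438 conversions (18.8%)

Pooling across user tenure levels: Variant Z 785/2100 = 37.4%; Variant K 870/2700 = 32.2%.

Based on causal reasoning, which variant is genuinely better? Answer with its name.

Variant Z

The distribution of user tenure is itself part of what the variant does — it is an intermediate outcome. Holding it fixed would remove that part of the effect; the total effect is the pooled difference.
Pooled: Variant Z 37.4% vs Variant K 32.2%; Variant Z is higher overall.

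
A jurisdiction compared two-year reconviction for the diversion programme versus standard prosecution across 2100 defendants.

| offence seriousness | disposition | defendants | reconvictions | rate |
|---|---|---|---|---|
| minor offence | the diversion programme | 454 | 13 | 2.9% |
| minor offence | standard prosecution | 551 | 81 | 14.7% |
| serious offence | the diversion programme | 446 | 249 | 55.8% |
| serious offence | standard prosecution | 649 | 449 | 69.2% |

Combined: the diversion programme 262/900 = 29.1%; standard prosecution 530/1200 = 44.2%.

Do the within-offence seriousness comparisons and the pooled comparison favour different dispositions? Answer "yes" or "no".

no

Within each offence seriousness level (minor offence 2.9% vs 14.7%; serious offence 55.8% vs 69.2%), the diversion programme has the lower rate every time. Pooled: 29.1% vs 44.2% — the diversion programme has the lower rate overall. They agree.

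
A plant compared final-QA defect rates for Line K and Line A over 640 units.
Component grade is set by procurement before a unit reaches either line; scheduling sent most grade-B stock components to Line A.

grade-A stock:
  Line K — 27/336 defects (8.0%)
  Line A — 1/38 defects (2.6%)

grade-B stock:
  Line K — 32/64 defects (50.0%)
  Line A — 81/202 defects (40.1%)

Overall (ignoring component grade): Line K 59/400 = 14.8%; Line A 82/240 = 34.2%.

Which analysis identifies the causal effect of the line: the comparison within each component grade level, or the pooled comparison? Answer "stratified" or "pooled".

The component grade-specific comparison favours Line A throughout, but the pooled figures favour Line K. The question is whether to condition on component grade.
Component grade is set before the line has any effect — it is not caused by the line — and it independently drives the outcome. That makes it a confounder, so the causal comparison is within component grade levels.
Within each level — grade-A stock: 8.0% vs 2.6%; grade-B stock: 50.0% vs 40.1% — Line A is lower every time.

stratified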